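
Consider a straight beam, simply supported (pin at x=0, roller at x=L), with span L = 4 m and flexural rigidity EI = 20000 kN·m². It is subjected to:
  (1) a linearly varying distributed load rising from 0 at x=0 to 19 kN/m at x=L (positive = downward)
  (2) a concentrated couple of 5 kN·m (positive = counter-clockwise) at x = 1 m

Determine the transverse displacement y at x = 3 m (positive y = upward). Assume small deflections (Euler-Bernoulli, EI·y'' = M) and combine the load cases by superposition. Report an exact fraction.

y(3) = -2021/1920000 m

Load 1 — triangular load w₀=19 kN/m (0→w₀ over full span):
  y_1 = -w₀x(7L⁴-10L²x²+3x⁴)/(360LEI) = -19·3·(7·4⁴-10·4²·3²+3·3⁴)/(360·4·20000) = -2261/1920000 m
Load 2 — applied couple M₀=5 kN·m at a=1 m (b=L-a=3):
  y_2 = (M₀x³/(6L)-M₀(x-a)²/2+C₁x)/EI  [x>a] with C₁=M₀(3b²-L²)/(6L)=55/24 = (5·3³/(6·4)-5·(3-1)²/2+(55/24)·3)/20000 = 1/8000 m
Superposition: y = Σ y_i = -2021/1920000 m ≈ -0.001053 m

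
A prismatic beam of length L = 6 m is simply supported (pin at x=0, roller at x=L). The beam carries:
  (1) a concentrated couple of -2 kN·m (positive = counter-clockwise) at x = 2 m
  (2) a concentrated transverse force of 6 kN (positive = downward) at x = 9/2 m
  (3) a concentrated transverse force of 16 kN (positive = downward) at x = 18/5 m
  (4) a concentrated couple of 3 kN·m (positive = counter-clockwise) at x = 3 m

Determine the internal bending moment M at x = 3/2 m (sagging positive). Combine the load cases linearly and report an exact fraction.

Load 1 — applied couple M₀=-2 kN·m at a=2 m (b=L-a=4):
  M_1 = M₀x/L  [x≤a] = (-2)·(3/2)/6 = -1/2 kN·m
Load 2 — point force P=6 kN at a=9/2 m (b=L-a=3/2):
  M_2 = Pbx/L  [x≤a] = 6·(3/2)·(3/2)/6 = 9/4 kN·m
Load 3 — point force P=16 kN at a=18/5 m (b=L-a=12/5):
  M_3 = Pbx/L  [x≤a] = 16·(12/5)·(3/2)/6 = 48/5 kN·m
Load 4 — applied couple M₀=3 kN·m at a=3 m (b=L-a=3):
  M_4 = M₀x/L  [x≤a] = 3·(3/2)/6 = 3/4 kN·m
Superposition: M = Σ M_i = 121/10 kN·m ≈ 12.100000 kN·m

M(3/2) = 121/10 kN·m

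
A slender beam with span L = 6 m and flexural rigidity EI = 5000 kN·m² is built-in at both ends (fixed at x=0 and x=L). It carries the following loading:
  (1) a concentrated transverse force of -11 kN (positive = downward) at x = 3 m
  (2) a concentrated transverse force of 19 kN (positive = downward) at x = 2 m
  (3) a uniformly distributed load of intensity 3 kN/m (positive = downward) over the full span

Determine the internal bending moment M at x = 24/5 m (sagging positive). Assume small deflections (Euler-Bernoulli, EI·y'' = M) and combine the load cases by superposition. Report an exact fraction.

Load 1 — point force P=-11 kN at a=3 m (b=L-a=3):
  M_1 = Pa²(a+3b)(L-x)/L³ - Pa²b/L²  [x>a] = (-11)·3²·(3+3·3)·(6-(24/5))/6³ - (-11)·3²·3/6² = 33/20 kN·m
Load 2 — point force P=19 kN at a=2 m (b=L-a=4):
  M_2 = Pa²(a+3b)(L-x)/L³ - Pa²b/L²  [x>a] = 19·2²·(2+3·4)·(6-(24/5))/6³ - 19·2²·4/6² = -38/15 kN·m
Load 3 — uniform load w=3 kN/m over full span:
  M_3 = wLx/2 - wL²/12 - wx²/2 = 3·6·(24/5)/2 - 3·6²/12 - 3·(24/5)²/2 = -9/25 kN·m
Superposition: M = Σ M_i = -373/300 kN·m ≈ -1.243333 kN·m

M(24/5) = -373/300 kN·m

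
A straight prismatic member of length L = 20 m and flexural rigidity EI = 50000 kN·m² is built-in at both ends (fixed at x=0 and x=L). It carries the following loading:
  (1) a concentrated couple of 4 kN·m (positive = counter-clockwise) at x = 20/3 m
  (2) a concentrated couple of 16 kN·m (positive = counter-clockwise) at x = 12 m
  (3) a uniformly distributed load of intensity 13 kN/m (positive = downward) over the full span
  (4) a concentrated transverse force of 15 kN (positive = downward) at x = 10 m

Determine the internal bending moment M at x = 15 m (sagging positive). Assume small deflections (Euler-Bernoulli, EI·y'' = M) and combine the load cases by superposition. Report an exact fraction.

M(15) = 7549/150 kN·m

Load 1 — applied couple M₀=4 kN·m at a=20/3 m (b=L-a=40/3):
  M_1 = R_Ax - M_A - M₀  [x>a] with R_A=4/15, M_A=0 = (4/15)·15 - 0 - 4 = 0 kN·m
Load 2 — applied couple M₀=16 kN·m at a=12 m (b=L-a=8):
  M_2 = R_Ax - M_A - M₀  [x>a] with R_A=144/125, M_A=128/25 = (144/125)·15 - (128/25) - 16 = -96/25 kN·m
Load 3 — uniform load w=13 kN/m over full span:
  M_3 = wLx/2 - wL²/12 - wx²/2 = 13·20·15/2 - 13·20²/12 - 13·15²/2 = 325/6 kN·m
Load 4 — point force P=15 kN at a=10 m (b=L-a=10):
  M_4 = Pa²(a+3b)(L-x)/L³ - Pa²b/L²  [x>a] = 15·10²·(10+3·10)·(20-15)/20³ - 15·10²·10/20² = 0 kN·m
Superposition: M = Σ M_i = 7549/150 kN·m ≈ 50.326667 kN·m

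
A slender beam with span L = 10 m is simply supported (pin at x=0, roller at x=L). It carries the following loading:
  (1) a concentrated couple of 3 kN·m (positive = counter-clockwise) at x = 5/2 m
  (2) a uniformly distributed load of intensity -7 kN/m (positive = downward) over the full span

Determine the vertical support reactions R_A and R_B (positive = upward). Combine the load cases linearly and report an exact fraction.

Load 1 — applied couple M₀=3 kN·m at a=5/2 m (b=L-a=15/2):
  R_A = M₀/L = 3/10 kN
  R_B = -M₀/L = -3/10 kN
Load 2 — uniform load w=-7 kN/m over full span:
  R_A = wL/2 = (-7)·10/2 = -35 kN
  R_B = wL/2 = (-7)·10/2 = -35 kN
Superposition: R_A = -347/10 kN, R_B = -353/10 kN

R_A = -347/10 kN, R_B = -353/10 kN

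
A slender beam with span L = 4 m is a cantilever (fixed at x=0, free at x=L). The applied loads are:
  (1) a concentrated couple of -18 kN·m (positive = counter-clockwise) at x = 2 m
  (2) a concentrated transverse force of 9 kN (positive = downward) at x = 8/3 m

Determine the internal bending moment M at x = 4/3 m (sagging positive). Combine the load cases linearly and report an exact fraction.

M(4/3) = -30 kN·m

Load 1 — applied couple M₀=-18 kN·m at a=2 m (b=L-a=2):
  M_1 = M₀  [x≤a] = (-18) = -18 kN·m
Load 2 — point force P=9 kN at a=8/3 m (b=L-a=4/3):
  M_2 = -P(a-x)  [x≤a] = -9·((8/3)-(4/3)) = -12 kN·m
Superposition: M = Σ M_i = -30 kN·m ≈ -30.000000 kN·m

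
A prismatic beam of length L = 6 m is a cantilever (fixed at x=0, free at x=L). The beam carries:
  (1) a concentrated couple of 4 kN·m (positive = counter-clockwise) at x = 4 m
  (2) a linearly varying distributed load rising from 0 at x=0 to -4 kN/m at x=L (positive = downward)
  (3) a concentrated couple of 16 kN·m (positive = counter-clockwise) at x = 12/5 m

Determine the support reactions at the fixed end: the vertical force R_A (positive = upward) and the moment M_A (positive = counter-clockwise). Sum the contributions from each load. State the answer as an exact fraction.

Load 1 — applied couple M₀=4 kN·m at a=4 m (b=L-a=2):
  R_A = 0 kN
  M_A = -M₀ = -4 kN·m
Load 2 — triangular load w₀=-4 kN/m (0→w₀ over full span):
  R_A = w₀L/2 = (-4)·6/2 = -12 kN
  M_A = w₀L²/3 = (-4)·6²/3 = -48 kN·m
Load 3 — applied couple M₀=16 kN·m at a=12/5 m (b=L-a=18/5):
  R_A = 0 kN
  M_A = -M₀ = -16 kN·m
Superposition: R_A = -12 kN, M_A = -68 kN·m

R_A = -12 kN, M_A = -68 kN·m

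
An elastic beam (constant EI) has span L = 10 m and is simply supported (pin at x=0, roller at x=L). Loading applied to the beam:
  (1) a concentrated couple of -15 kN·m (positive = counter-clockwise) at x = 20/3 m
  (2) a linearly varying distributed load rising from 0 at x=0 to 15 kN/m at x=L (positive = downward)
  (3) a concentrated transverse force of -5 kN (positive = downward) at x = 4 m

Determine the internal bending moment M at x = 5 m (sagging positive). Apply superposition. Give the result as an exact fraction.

M(5) = 305/4 kN·m

Load 1 — applied couple M₀=-15 kN·m at a=20/3 m (b=L-a=10/3):
  M_1 = M₀x/L  [x≤a] = (-15)·5/10 = -15/2 kN·m
Load 2 — triangular load w₀=15 kN/m (0→w₀ over full span):
  M_2 = w₀Lx/6 - w₀x³/(6L) = 15·10·5/6 - 15·5³/(6·10) = 375/4 kN·m
Load 3 — point force P=-5 kN at a=4 m (b=L-a=6):
  M_3 = Pa(L-x)/L  [x>a] = (-5)·4·(10-5)/10 = -10 kN·m
Superposition: M = Σ M_i = 305/4 kN·m ≈ 76.250000 kN·m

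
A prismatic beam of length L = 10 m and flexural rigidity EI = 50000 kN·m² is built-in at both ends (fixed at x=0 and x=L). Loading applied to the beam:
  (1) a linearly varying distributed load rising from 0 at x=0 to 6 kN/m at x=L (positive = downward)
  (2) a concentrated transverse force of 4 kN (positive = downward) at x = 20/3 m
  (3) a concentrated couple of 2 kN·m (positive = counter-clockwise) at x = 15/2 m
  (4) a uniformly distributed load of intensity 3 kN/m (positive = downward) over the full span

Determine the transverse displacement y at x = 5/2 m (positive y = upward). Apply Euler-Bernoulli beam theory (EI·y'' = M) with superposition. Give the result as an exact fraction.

y(5/2) = -75829/41472000 m

Load 1 — triangular load w₀=6 kN/m (0→w₀ over full span):
  y_1 = -w₀x²(L-x)²(x+2L)/(120LEI) = -6·(5/2)²·(10-(5/2))²·((5/2)+2·10)/(120·10·50000) = -81/102400 m
Load 2 — point force P=4 kN at a=20/3 m (b=L-a=10/3):
  y_2 = -Pb²x²(3aL-(3a+b)x)/(6L³EI)  [x≤a] = -4·(10/3)²·(5/2)²·(3·(20/3)·10-(3·(20/3)+(10/3))·(5/2))/(6·10³·50000) = -17/129600 m
Load 3 — applied couple M₀=2 kN·m at a=15/2 m (b=L-a=5/2):
  y_3 = (R_Ax³/6 - M_Ax²/2)/EI  [x≤a] with R_A=9/40, M_A=5/8 = ((9/40)·(5/2)³/6 - (5/8)·(5/2)²/2)/50000 = -7/256000 m
Load 4 — uniform load w=3 kN/m over full span:
  y_4 = -wx²(L-x)²/(24EI) = -3·(5/2)²·(10-(5/2))²/(24·50000) = -9/10240 m
Superposition: y = Σ y_i = -75829/41472000 m ≈ -0.001828 m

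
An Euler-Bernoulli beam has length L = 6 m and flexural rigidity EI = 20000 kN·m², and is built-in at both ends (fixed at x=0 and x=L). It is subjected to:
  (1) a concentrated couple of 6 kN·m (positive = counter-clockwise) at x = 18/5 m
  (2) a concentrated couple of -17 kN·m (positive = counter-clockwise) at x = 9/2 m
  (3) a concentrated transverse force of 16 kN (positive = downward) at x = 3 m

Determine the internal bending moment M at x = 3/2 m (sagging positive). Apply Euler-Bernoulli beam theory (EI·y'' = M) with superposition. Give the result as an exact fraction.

M(3/2) = 617/800 kN·m

Load 1 — applied couple M₀=6 kN·m at a=18/5 m (b=L-a=12/5):
  M_1 = R_Ax - M_A  [x≤a] with R_A=36/25, M_A=48/25 = (36/25)·(3/2) - (48/25) = 6/25 kN·m
Load 2 — applied couple M₀=-17 kN·m at a=9/2 m (b=L-a=3/2):
  M_2 = R_Ax - M_A  [x≤a] with R_A=-51/16, M_A=-85/16 = (-51/16)·(3/2) - (-85/16) = 17/32 kN·m
Load 3 — point force P=16 kN at a=3 m (b=L-a=3):
  M_3 = Pb²(3a+b)x/L³ - Pab²/L²  [x≤a] = 16·3²·(3·3+3)·(3/2)/6³ - 16·3·3²/6² = 0 kN·m
Superposition: M = Σ M_i = 617/800 kN·m ≈ 0.771250 kN·m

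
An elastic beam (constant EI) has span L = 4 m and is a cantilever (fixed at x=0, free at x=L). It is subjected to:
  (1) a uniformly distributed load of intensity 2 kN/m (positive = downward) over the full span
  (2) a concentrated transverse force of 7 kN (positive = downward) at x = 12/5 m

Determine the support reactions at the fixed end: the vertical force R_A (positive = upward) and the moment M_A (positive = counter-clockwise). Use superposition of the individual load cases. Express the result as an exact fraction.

R_A = 15 kN, M_A = 164/5 kN·m

Load 1 — uniform load w=2 kN/m over full span:
  R_A = wL = 2·4 = 8 kN
  M_A = wL²/2 = 2·4²/2 = 16 kN·m
Load 2 — point force P=7 kN at a=12/5 m (b=L-a=8/5):
  R_A = P = 7 kN
  M_A = Pa = 7·(12/5) = 84/5 kN·m
Superposition: R_A = 15 kN, M_A = 164/5 kN·m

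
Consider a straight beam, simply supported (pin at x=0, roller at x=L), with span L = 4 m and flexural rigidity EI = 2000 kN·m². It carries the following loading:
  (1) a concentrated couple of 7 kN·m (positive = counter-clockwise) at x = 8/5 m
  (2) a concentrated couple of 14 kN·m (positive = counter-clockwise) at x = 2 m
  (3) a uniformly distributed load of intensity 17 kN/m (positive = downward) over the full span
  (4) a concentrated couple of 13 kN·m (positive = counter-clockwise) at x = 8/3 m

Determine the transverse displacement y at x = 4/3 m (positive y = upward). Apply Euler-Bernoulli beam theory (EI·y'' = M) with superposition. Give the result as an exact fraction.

Load 1 — applied couple M₀=7 kN·m at a=8/5 m (b=L-a=12/5):
  y_1 = (M₀x³/(6L)+C₁x)/EI  [x≤a] with C₁=M₀(3b²-L²)/(6L)=28/75 = (7·(4/3)³/(6·4)+(28/75)·(4/3))/2000 = 301/506250 m
Load 2 — applied couple M₀=14 kN·m at a=2 m (b=L-a=2):
  y_2 = (M₀x³/(6L)+C₁x)/EI  [x≤a] with C₁=M₀(3b²-L²)/(6L)=-7/3 = (14·(4/3)³/(6·4)+(-7/3)·(4/3))/2000 = -7/8100 m
Load 3 — uniform load w=17 kN/m over full span:
  y_3 = -wx(L³-2Lx²+x³)/(24EI) = -17·(4/3)·(4³-2·4·(4/3)²+(4/3)³)/(24·2000) = -748/30375 m
Load 4 — applied couple M₀=13 kN·m at a=8/3 m (b=L-a=4/3):
  y_4 = (M₀x³/(6L)+C₁x)/EI  [x≤a] with C₁=M₀(3b²-L²)/(6L)=-52/9 = (13·(4/3)³/(6·4)+(-52/9)·(4/3))/2000 = -13/4050 m
Superposition: y = Σ y_i = -85369/3037500 m ≈ -0.028105 m

y(4/3) = -85369/3037500 m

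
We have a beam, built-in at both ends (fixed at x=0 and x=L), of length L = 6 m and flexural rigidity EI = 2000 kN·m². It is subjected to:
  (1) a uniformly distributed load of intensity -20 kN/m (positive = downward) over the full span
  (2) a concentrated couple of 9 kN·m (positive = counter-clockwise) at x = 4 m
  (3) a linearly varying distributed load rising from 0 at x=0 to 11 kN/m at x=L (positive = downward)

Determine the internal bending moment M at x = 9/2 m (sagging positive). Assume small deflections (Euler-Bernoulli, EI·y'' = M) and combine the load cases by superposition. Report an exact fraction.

M(9/2) = -1119/160 kN·m

Load 1 — uniform load w=-20 kN/m over full span:
  M_1 = wLx/2 - wL²/12 - wx²/2 = (-20)·6·(9/2)/2 - (-20)·6²/12 - (-20)·(9/2)²/2 = -15/2 kN·m
Load 2 — applied couple M₀=9 kN·m at a=4 m (b=L-a=2):
  M_2 = R_Ax - M_A - M₀  [x>a] with R_A=2, M_A=3 = 2·(9/2) - 3 - 9 = -3 kN·m
Load 3 — triangular load w₀=11 kN/m (0→w₀ over full span):
  M_3 = 3w₀Lx/20 - w₀L²/30 - w₀x³/(6L) = 3·11·6·(9/2)/20 - 11·6²/30 - 11·(9/2)³/(6·6) = 561/160 kN·m
Superposition: M = Σ M_i = -1119/160 kN·m ≈ -6.993750 kN·m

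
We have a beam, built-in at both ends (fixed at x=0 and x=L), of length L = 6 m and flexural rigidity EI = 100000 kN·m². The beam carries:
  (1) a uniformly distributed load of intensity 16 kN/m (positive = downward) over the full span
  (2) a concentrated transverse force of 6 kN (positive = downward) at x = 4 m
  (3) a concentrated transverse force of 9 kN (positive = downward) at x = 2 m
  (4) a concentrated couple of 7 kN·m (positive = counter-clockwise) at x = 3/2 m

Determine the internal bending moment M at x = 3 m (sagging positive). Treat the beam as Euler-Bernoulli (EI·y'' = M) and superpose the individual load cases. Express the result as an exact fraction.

M(3) = 109/4 kN·m

Load 1 — uniform load w=16 kN/m over full span:
  M_1 = wLx/2 - wL²/12 - wx²/2 = 16·6·3/2 - 16·6²/12 - 16·3²/2 = 24 kN·m
Load 2 — point force P=6 kN at a=4 m (b=L-a=2):
  M_2 = Pb²(3a+b)x/L³ - Pab²/L²  [x≤a] = 6·2²·(3·4+2)·3/6³ - 6·4·2²/6² = 2 kN·m
Load 3 — point force P=9 kN at a=2 m (b=L-a=4):
  M_3 = Pa²(a+3b)(L-x)/L³ - Pa²b/L²  [x>a] = 9·2²·(2+3·4)·(6-3)/6³ - 9·2²·4/6² = 3 kN·m
Load 4 — applied couple M₀=7 kN·m at a=3/2 m (b=L-a=9/2):
  M_4 = R_Ax - M_A - M₀  [x>a] with R_A=21/16, M_A=-21/16 = (21/16)·3 - (-21/16) - 7 = -7/4 kN·m
Superposition: M = Σ M_i = 109/4 kN·m ≈ 27.250000 kN·m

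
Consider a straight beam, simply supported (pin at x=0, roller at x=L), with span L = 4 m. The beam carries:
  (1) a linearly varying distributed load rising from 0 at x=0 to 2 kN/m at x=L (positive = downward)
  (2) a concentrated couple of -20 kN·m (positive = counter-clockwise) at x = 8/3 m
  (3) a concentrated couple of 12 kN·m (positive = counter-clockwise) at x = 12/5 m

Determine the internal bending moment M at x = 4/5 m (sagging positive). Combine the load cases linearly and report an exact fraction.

Load 1 — triangular load w₀=2 kN/m (0→w₀ over full span):
  M_1 = w₀Lx/6 - w₀x³/(6L) = 2·4·(4/5)/6 - 2·(4/5)³/(6·4) = 128/125 kN·m
Load 2 — applied couple M₀=-20 kN·m at a=8/3 m (b=L-a=4/3):
  M_2 = M₀x/L  [x≤a] = (-20)·(4/5)/4 = -4 kN·m
Load 3 — applied couple M₀=12 kN·m at a=12/5 m (b=L-a=8/5):
  M_3 = M₀x/L  [x≤a] = 12·(4/5)/4 = 12/5 kN·m
Superposition: M = Σ M_i = -72/125 kN·m ≈ -0.576000 kN·m

M(4/5) = -72/125 kN·m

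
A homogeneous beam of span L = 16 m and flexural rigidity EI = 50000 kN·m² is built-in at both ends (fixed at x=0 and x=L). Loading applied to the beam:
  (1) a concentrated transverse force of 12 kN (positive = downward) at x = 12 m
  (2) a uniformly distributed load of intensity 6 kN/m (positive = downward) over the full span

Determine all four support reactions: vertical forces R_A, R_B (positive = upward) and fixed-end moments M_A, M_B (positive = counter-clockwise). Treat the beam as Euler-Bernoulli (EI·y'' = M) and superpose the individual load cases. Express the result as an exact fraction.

R_A = 399/8 kN, M_A = 137 kN·m, R_B = 465/8 kN, M_B = -155 kN·m

Load 1 — point force P=12 kN at a=12 m (b=L-a=4):
  R_A = Pb²(3a+b)/L³ = 12·4²·(3·12+4)/16³ = 15/8 kN
  M_A = Pab²/L² = 12·12·4²/16² = 9 kN·m
  R_B = Pa²(a+3b)/L³ = 12·12²·(12+3·4)/16³ = 81/8 kN
  M_B = -Pa²b/L² = -12·12²·4/16² = -27 kN·m
Load 2 — uniform load w=6 kN/m over full span:
  R_A = wL/2 = 6·16/2 = 48 kN
  M_A = wL²/12 = 6·16²/12 = 128 kN·m
  R_B = wL/2 = 6·16/2 = 48 kN
  M_B = -wL²/12 = -6·16²/12 = -128 kN·m
Superposition: R_A = 399/8 kN, M_A = 137 kN·m, R_B = 465/8 kN, M_B = -155 kN·m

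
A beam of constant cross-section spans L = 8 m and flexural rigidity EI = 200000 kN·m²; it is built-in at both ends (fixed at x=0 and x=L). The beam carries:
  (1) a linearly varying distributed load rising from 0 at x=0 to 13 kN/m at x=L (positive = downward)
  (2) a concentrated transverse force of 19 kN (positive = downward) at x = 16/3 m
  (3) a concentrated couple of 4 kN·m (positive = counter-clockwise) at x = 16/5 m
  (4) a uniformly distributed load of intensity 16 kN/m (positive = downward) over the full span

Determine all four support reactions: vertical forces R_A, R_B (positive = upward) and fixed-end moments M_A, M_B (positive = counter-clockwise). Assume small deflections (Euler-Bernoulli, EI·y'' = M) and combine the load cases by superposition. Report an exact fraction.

R_A = 57541/675 kN, M_A = 84244/675 kN·m, R_B = 76784/675 kN, M_B = -100016/675 kN·m

Load 1 — triangular load w₀=13 kN/m (0→w₀ over full span):
  R_A = 3w₀L/20 = 3·13·8/20 = 78/5 kN
  M_A = w₀L²/30 = 13·8²/30 = 416/15 kN·m
  R_B = 7w₀L/20 = 7·13·8/20 = 182/5 kN
  M_B = -w₀L²/20 = -13·8²/20 = -208/5 kN·m
Load 2 — point force P=19 kN at a=16/3 m (b=L-a=8/3):
  R_A = Pb²(3a+b)/L³ = 19·(8/3)²·(3·(16/3)+(8/3))/8³ = 133/27 kN
  M_A = Pab²/L² = 19·(16/3)·(8/3)²/8² = 304/27 kN·m
  R_B = Pa²(a+3b)/L³ = 19·(16/3)²·((16/3)+3·(8/3))/8³ = 380/27 kN
  M_B = -Pa²b/L² = -19·(16/3)²·(8/3)/8² = -608/27 kN·m
Load 3 — applied couple M₀=4 kN·m at a=16/5 m (b=L-a=24/5):
  R_A = 6M₀ab/L³ = 6·4·(16/5)·(24/5)/8³ = 18/25 kN
  M_A = M₀b(2a-b)/L² = 4·(24/5)·(2·(16/5)-(24/5))/8² = 12/25 kN·m
  R_B = -6M₀ab/L³ = -6·4·(16/5)·(24/5)/8³ = -18/25 kN
  M_B = M₀a(2b-a)/L² = 4·(16/5)·(2·(24/5)-(16/5))/8² = 32/25 kN·m
Load 4 — uniform load w=16 kN/m over full span:
  R_A = wL/2 = 16·8/2 = 64 kN
  M_A = wL²/12 = 16·8²/12 = 256/3 kN·m
  R_B = wL/2 = 16·8/2 = 64 kN
  M_B = -wL²/12 = -16·8²/12 = -256/3 kN·m
Superposition: R_A = 57541/675 kN, M_A = 84244/675 kN·m, R_B = 76784/675 kN, M_B = -100016/675 kN·m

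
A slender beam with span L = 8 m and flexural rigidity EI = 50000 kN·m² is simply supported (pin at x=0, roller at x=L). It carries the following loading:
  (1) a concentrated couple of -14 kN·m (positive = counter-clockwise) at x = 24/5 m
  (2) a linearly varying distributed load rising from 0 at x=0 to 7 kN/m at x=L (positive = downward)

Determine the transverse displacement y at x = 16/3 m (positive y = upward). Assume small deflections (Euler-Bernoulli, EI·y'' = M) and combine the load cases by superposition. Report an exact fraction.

Load 1 — applied couple M₀=-14 kN·m at a=24/5 m (b=L-a=16/5):
  y_1 = (M₀x³/(6L)-M₀(x-a)²/2+C₁x)/EI  [x>a] with C₁=M₀(3b²-L²)/(6L)=728/75 = ((-14)·(16/3)³/(6·8)-(-14)·((16/3)-(24/5))²/2+(728/75)·(16/3))/50000 = 1204/6328125 m
Load 2 — triangular load w₀=7 kN/m (0→w₀ over full span):
  y_2 = -w₀x(7L⁴-10L²x²+3x⁴)/(360LEI) = -7·(16/3)·(7·8⁴-10·8²·(16/3)²+3·(16/3)⁴)/(360·8·50000) = -7616/2278125 m
Superposition: y = Σ y_i = -179564/56953125 m ≈ -0.003153 m

y(16/3) = -179564/56953125 m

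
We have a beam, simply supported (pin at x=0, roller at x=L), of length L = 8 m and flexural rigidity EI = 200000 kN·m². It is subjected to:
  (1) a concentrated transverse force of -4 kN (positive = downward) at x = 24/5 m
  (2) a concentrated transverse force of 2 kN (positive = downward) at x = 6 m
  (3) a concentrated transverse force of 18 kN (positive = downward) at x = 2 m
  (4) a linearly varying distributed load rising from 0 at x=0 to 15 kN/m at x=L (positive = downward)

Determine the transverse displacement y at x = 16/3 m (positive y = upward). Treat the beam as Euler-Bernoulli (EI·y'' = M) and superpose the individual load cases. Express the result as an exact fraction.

y(16/3) = -1677787/759375000 m

Load 1 — point force P=-4 kN at a=24/5 m (b=L-a=16/5):
  y_1 = -Pa(L-x)(2Lx-a²-x²)/(6LEI)  [x>a] = -(-4)·(24/5)·(8-(16/3))·(2·8·(16/3)-(24/5)²-(16/3)²)/(6·8·200000) = 1904/10546875 m
Load 2 — point force P=2 kN at a=6 m (b=L-a=2):
  y_2 = -Pbx(L²-b²-x²)/(6LEI)  [x≤a] = -2·2·(16/3)·(8²-2²-(16/3)²)/(6·8·200000) = -71/1012500 m
Load 3 — point force P=18 kN at a=2 m (b=L-a=6):
  y_3 = -Pa(L-x)(2Lx-a²-x²)/(6LEI)  [x>a] = -18·2·(8-(16/3))·(2·8·(16/3)-2²-(16/3)²)/(6·8·200000) = -119/225000 m
Load 4 — triangular load w₀=15 kN/m (0→w₀ over full span):
  y_4 = -w₀x(7L⁴-10L²x²+3x⁴)/(360LEI) = -15·(16/3)·(7·8⁴-10·8²·(16/3)²+3·(16/3)⁴)/(360·8·200000) = -272/151875 m
Superposition: y = Σ y_i = -1677787/759375000 m ≈ -0.002209 m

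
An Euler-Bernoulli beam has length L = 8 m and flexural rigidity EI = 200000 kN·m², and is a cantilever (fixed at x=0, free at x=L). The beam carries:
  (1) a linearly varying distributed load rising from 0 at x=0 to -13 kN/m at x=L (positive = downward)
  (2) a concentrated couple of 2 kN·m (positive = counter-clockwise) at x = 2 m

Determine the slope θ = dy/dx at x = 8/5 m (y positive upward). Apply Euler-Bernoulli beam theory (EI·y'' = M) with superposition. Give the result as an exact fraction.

θ(8/5) = 44627/23437500 rad

Load 1 — triangular load w₀=-13 kN/m (0→w₀ over full span):
  θ_1 = (w₀Lx²/4-w₀L²x/3-w₀x⁴/(24L))/EI = ((-13)·8·(8/5)²/4-(-13)·8²·(8/5)/3-(-13)·(8/5)⁴/(24·8))/200000 = 11063/5859375 rad
Load 2 — applied couple M₀=2 kN·m at a=2 m (b=L-a=6):
  θ_2 = M₀x/EI  [x≤a] = 2·(8/5)/200000 = 1/62500 rad
Superposition: θ = Σ θ_i = 44627/23437500 rad ≈ 0.001904 rad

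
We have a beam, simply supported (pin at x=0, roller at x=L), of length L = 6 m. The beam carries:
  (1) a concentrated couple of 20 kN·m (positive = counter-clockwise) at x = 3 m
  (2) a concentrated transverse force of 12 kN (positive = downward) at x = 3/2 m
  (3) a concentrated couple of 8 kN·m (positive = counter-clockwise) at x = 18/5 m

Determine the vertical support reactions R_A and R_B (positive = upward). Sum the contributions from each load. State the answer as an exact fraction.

R_A = 41/3 kN, R_B = -5/3 kN

Load 1 — applied couple M₀=20 kN·m at a=3 m (b=L-a=3):
  R_A = M₀/L = 20/6 = 10/3 kN
  R_B = -M₀/L = -20/6 = -10/3 kN
Load 2 — point force P=12 kN at a=3/2 m (b=L-a=9/2):
  R_A = Pb/L = 12·(9/2)/6 = 9 kN
  R_B = Pa/L = 12·(3/2)/6 = 3 kN
Load 3 — applied couple M₀=8 kN·m at a=18/5 m (b=L-a=12/5):
  R_A = M₀/L = 8/6 = 4/3 kN
  R_B = -M₀/L = -8/6 = -4/3 kN
Superposition: R_A = 41/3 kN, R_B = -5/3 kN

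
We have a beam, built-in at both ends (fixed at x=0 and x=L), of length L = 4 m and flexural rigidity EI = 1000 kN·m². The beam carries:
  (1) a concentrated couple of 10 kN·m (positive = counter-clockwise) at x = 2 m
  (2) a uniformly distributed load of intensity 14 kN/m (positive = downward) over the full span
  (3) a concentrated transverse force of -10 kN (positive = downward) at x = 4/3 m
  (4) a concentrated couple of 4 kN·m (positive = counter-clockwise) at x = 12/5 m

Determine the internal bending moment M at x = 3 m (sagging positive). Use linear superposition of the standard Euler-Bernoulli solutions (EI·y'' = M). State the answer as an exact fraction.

Load 1 — applied couple M₀=10 kN·m at a=2 m (b=L-a=2):
  M_1 = R_Ax - M_A - M₀  [x>a] with R_A=15/4, M_A=5/2 = (15/4)·3 - (5/2) - 10 = -5/4 kN·m
Load 2 — uniform load w=14 kN/m over full span:
  M_2 = wLx/2 - wL²/12 - wx²/2 = 14·4·3/2 - 14·4²/12 - 14·3²/2 = 7/3 kN·m
Load 3 — point force P=-10 kN at a=4/3 m (b=L-a=8/3):
  M_3 = Pa²(a+3b)(L-x)/L³ - Pa²b/L²  [x>a] = (-10)·(4/3)²·((4/3)+3·(8/3))·(4-3)/4³ - (-10)·(4/3)²·(8/3)/4² = 10/27 kN·m
Load 4 — applied couple M₀=4 kN·m at a=12/5 m (b=L-a=8/5):
  M_4 = R_Ax - M_A - M₀  [x>a] with R_A=36/25, M_A=32/25 = (36/25)·3 - (32/25) - 4 = -24/25 kN·m
Superposition: M = Σ M_i = 1333/2700 kN·m ≈ 0.493704 kN·m

M(3) = 1333/2700 kN·m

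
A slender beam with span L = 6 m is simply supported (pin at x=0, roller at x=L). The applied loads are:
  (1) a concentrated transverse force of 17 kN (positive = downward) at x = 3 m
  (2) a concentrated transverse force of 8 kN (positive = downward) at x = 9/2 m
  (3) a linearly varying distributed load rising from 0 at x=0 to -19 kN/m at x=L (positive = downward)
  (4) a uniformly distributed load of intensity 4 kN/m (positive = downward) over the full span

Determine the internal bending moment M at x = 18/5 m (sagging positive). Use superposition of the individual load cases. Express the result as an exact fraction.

M(18/5) = 138/125 kN·m

Load 1 — point force P=17 kN at a=3 m (b=L-a=3):
  M_1 = Pa(L-x)/L  [x>a] = 17·3·(6-(18/5))/6 = 102/5 kN·m
Load 2 — point force P=8 kN at a=9/2 m (b=L-a=3/2):
  M_2 = Pbx/L  [x≤a] = 8·(3/2)·(18/5)/6 = 36/5 kN·m
Load 3 — triangular load w₀=-19 kN/m (0→w₀ over full span):
  M_3 = w₀Lx/6 - w₀x³/(6L) = (-19)·6·(18/5)/6 - (-19)·(18/5)³/(6·6) = -5472/125 kN·m
Load 4 — uniform load w=4 kN/m over full span:
  M_4 = wx(L-x)/2 = 4·(18/5)·(6-(18/5))/2 = 432/25 kN·m
Superposition: M = Σ M_i = 138/125 kN·m ≈ 1.104000 kN·m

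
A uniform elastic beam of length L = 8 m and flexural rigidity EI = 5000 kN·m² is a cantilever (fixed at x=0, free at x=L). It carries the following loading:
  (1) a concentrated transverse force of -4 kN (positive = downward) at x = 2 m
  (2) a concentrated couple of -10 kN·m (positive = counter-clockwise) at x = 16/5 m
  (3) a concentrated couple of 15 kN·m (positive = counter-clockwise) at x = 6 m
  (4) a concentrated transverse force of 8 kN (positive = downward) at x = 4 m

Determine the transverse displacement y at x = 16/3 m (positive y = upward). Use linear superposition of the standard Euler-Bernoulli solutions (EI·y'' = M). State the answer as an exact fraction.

Load 1 — point force P=-4 kN at a=2 m (b=L-a=6):
  y_1 = -Pa²(3x-a)/(6EI)  [x>a] = -(-4)·2²·(3·(16/3)-2)/(6·5000) = 14/1875 m
Load 2 — applied couple M₀=-10 kN·m at a=16/5 m (b=L-a=24/5):
  y_2 = M₀a(2x-a)/(2EI)  [x>a] = (-10)·(16/5)·(2·(16/3)-(16/5))/(2·5000) = -224/9375 m
Load 3 — applied couple M₀=15 kN·m at a=6 m (b=L-a=2):
  y_3 = M₀x²/(2EI)  [x≤a] = 15·(16/3)²/(2·5000) = 16/375 m
Load 4 — point force P=8 kN at a=4 m (b=L-a=4):
  y_4 = -Pa²(3x-a)/(6EI)  [x>a] = -8·4²·(3·(16/3)-4)/(6·5000) = -32/625 m
Superposition: y = Σ y_i = -78/3125 m ≈ -0.024960 m

y(16/3) = -78/3125 m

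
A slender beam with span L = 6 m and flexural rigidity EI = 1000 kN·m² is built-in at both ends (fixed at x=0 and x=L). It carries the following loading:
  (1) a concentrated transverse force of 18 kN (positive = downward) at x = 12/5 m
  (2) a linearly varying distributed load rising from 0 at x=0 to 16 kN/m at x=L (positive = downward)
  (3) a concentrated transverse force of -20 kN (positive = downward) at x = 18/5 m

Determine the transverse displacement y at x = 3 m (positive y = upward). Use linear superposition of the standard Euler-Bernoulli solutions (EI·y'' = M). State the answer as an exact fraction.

y(3) = -3123/125000 m

Load 1 — point force P=18 kN at a=12/5 m (b=L-a=18/5):
  y_1 = -Pa²(L-x)²(3bL-(3b+a)(L-x))/(6L³EI)  [x>a] = -18·(12/5)²·(6-3)²·(3·(18/5)·6-(3·(18/5)+(12/5))·(6-3))/(6·6³·1000) = -567/31250 m
Load 2 — triangular load w₀=16 kN/m (0→w₀ over full span):
  y_2 = -w₀x²(L-x)²(x+2L)/(120LEI) = -16·3²·(6-3)²·(3+2·6)/(120·6·1000) = -27/1000 m
Load 3 — point force P=-20 kN at a=18/5 m (b=L-a=12/5):
  y_3 = -Pb²x²(3aL-(3a+b)x)/(6L³EI)  [x≤a] = -(-20)·(12/5)²·3²·(3·(18/5)·6-(3·(18/5)+(12/5))·3)/(6·6³·1000) = 63/3125 m
Superposition: y = Σ y_i = -3123/125000 m ≈ -0.024984 m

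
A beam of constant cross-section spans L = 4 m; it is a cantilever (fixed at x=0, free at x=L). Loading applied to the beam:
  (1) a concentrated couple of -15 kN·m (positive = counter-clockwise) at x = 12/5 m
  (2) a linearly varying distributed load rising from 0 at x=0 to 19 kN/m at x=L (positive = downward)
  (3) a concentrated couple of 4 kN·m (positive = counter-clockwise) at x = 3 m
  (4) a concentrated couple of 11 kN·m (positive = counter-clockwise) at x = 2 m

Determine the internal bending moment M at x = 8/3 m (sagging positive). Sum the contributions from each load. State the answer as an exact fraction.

M(8/3) = -892/81 kN·m

Load 1 — applied couple M₀=-15 kN·m at a=12/5 m (b=L-a=8/5):
  M_1 = 0  [x>a] = 0 kN·m
Load 2 — triangular load w₀=19 kN/m (0→w₀ over full span):
  M_2 = w₀Lx/2 - w₀L²/3 - w₀x³/(6L) = 19·4·(8/3)/2 - 19·4²/3 - 19·(8/3)³/(6·4) = -1216/81 kN·m
Load 3 — applied couple M₀=4 kN·m at a=3 m (b=L-a=1):
  M_3 = M₀  [x≤a] = 4 = 4 kN·m
Load 4 — applied couple M₀=11 kN·m at a=2 m (b=L-a=2):
  M_4 = 0  [x>a] = 0 kN·m
Superposition: M = Σ M_i = -892/81 kN·m ≈ -11.012346 kN·m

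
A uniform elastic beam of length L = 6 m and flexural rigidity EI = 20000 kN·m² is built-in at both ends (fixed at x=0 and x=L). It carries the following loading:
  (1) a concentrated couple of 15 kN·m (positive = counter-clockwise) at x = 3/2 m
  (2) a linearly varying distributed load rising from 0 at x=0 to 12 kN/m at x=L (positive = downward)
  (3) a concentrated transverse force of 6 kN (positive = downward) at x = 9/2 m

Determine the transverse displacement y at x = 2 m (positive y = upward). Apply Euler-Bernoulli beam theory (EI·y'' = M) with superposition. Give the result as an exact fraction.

y(2) = -1147/2400000 m

Load 1 — applied couple M₀=15 kN·m at a=3/2 m (b=L-a=9/2):
  y_1 = (R_Ax³/6 - M_Ax²/2 - M₀(x-a)²/2)/EI  [x>a] with R_A=45/16, M_A=-45/16 = ((45/16)·2³/6 - (-45/16)·2²/2 - 15·(2-(3/2))²/2)/20000 = 3/8000 m
Load 2 — triangular load w₀=12 kN/m (0→w₀ over full span):
  y_2 = -w₀x²(L-x)²(x+2L)/(120LEI) = -12·2²·(6-2)²·(2+2·6)/(120·6·20000) = -7/9375 m
Load 3 — point force P=6 kN at a=9/2 m (b=L-a=3/2):
  y_3 = -Pb²x²(3aL-(3a+b)x)/(6L³EI)  [x≤a] = -6·(3/2)²·2²·(3·(9/2)·6-(3·(9/2)+(3/2))·2)/(6·6³·20000) = -17/160000 m
Superposition: y = Σ y_i = -1147/2400000 m ≈ -0.000478 m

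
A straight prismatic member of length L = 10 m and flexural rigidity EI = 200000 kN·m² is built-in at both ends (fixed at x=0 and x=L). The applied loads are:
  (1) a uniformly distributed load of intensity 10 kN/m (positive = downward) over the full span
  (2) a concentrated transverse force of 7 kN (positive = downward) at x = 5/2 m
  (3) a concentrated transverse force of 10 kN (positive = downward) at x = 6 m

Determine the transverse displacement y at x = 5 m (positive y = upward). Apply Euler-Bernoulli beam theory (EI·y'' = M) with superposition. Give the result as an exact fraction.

y(5) = -1041/640000 m

Load 1 — uniform load w=10 kN/m over full span:
  y_1 = -wx²(L-x)²/(24EI) = -10·5²·(10-5)²/(24·200000) = -1/768 m
Load 2 — point force P=7 kN at a=5/2 m (b=L-a=15/2):
  y_2 = -Pa²(L-x)²(3bL-(3b+a)(L-x))/(6L³EI)  [x>a] = -7·(5/2)²·(10-5)²·(3·(15/2)·10-(3·(15/2)+(5/2))·(10-5))/(6·10³·200000) = -7/76800 m
Load 3 — point force P=10 kN at a=6 m (b=L-a=4):
  y_3 = -Pb²x²(3aL-(3a+b)x)/(6L³EI)  [x≤a] = -10·4²·5²·(3·6·10-(3·6+4)·5)/(6·10³·200000) = -7/30000 m
Superposition: y = Σ y_i = -1041/640000 m ≈ -0.001627 m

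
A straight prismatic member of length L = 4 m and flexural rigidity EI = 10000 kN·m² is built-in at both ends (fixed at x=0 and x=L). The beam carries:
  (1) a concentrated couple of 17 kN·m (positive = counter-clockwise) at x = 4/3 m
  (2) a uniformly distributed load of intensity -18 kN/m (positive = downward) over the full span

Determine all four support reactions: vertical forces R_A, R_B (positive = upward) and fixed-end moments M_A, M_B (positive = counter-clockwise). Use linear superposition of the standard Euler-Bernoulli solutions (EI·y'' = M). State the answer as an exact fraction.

Load 1 — applied couple M₀=17 kN·m at a=4/3 m (b=L-a=8/3):
  R_A = 6M₀ab/L³ = 6·17·(4/3)·(8/3)/4³ = 17/3 kN
  M_A = M₀b(2a-b)/L² = 17·(8/3)·(2·(4/3)-(8/3))/4² = 0 kN·m
  R_B = -6M₀ab/L³ = -6·17·(4/3)·(8/3)/4³ = -17/3 kN
  M_B = M₀a(2b-a)/L² = 17·(4/3)·(2·(8/3)-(4/3))/4² = 17/3 kN·m
Load 2 — uniform load w=-18 kN/m over full span:
  R_A = wL/2 = (-18)·4/2 = -36 kN
  M_A = wL²/12 = (-18)·4²/12 = -24 kN·m
  R_B = wL/2 = (-18)·4/2 = -36 kN
  M_B = -wL²/12 = -(-18)·4²/12 = 24 kN·m
Superposition: R_A = -91/3 kN, M_A = -24 kN·m, R_B = -125/3 kN, M_B = 89/3 kN·m

R_A = -91/3 kN, M_A = -24 kN·m, R_B = -125/3 kN, M_B = 89/3 kN·m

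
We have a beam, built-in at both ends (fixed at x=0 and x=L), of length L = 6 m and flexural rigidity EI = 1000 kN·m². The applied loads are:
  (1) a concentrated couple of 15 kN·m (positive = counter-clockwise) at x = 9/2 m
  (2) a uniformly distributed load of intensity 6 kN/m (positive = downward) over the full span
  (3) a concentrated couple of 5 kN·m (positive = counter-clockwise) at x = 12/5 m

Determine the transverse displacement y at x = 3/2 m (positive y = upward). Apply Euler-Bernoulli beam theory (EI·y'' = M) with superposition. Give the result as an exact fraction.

y(3/2) = -3861/256000 m

Load 1 — applied couple M₀=15 kN·m at a=9/2 m (b=L-a=3/2):
  y_1 = (R_Ax³/6 - M_Ax²/2)/EI  [x≤a] with R_A=45/16, M_A=75/16 = ((45/16)·(3/2)³/6 - (75/16)·(3/2)²/2)/1000 = -189/51200 m
Load 2 — uniform load w=6 kN/m over full span:
  y_2 = -wx²(L-x)²/(24EI) = -6·(3/2)²·(6-(3/2))²/(24·1000) = -729/64000 m
Load 3 — applied couple M₀=5 kN·m at a=12/5 m (b=L-a=18/5):
  y_3 = (R_Ax³/6 - M_Ax²/2)/EI  [x≤a] with R_A=6/5, M_A=3/5 = ((6/5)·(3/2)³/6 - (3/5)·(3/2)²/2)/1000 = 0 m
Superposition: y = Σ y_i = -3861/256000 m ≈ -0.015082 m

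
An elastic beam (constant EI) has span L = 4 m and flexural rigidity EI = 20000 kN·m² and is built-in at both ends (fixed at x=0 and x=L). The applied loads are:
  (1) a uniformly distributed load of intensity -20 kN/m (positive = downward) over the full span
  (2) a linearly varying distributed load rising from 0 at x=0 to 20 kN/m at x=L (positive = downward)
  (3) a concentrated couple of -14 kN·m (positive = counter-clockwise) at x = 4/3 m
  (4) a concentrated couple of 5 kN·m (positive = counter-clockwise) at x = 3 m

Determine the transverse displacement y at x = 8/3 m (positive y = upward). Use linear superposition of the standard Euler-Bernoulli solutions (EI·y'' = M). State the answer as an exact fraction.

Load 1 — uniform load w=-20 kN/m over full span:
  y_1 = -wx²(L-x)²/(24EI) = -(-20)·(8/3)²·(4-(8/3))²/(24·20000) = 16/30375 m
Load 2 — triangular load w₀=20 kN/m (0→w₀ over full span):
  y_2 = -w₀x²(L-x)²(x+2L)/(120LEI) = -20·(8/3)²·(4-(8/3))²·((8/3)+2·4)/(120·4·20000) = -128/455625 m
Load 3 — applied couple M₀=-14 kN·m at a=4/3 m (b=L-a=8/3):
  y_3 = (R_Ax³/6 - M_Ax²/2 - M₀(x-a)²/2)/EI  [x>a] with R_A=-14/3, M_A=0 = ((-14/3)·(8/3)³/6 - 0·(8/3)²/2 - (-14)·((8/3)-(4/3))²/2)/20000 = -7/60750 m
Load 4 — applied couple M₀=5 kN·m at a=3 m (b=L-a=1):
  y_4 = (R_Ax³/6 - M_Ax²/2)/EI  [x≤a] with R_A=45/32, M_A=25/16 = ((45/32)·(8/3)³/6 - (25/16)·(8/3)²/2)/20000 = -1/18000 m
Superposition: y = Σ y_i = 547/7290000 m ≈ 0.000075 m

y(8/3) = 547/7290000 m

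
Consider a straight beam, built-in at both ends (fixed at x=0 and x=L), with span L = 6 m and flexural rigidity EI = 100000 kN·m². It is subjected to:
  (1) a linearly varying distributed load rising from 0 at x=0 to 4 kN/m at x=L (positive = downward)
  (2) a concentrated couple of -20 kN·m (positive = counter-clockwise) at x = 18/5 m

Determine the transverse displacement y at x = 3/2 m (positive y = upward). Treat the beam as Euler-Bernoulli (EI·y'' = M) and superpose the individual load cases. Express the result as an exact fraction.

Load 1 — triangular load w₀=4 kN/m (0→w₀ over full span):
  y_1 = -w₀x²(L-x)²(x+2L)/(120LEI) = -4·(3/2)²·(6-(3/2))²·((3/2)+2·6)/(120·6·100000) = -2187/64000000 m
Load 2 — applied couple M₀=-20 kN·m at a=18/5 m (b=L-a=12/5):
  y_2 = (R_Ax³/6 - M_Ax²/2)/EI  [x≤a] with R_A=-24/5, M_A=-32/5 = ((-24/5)·(3/2)³/6 - (-32/5)·(3/2)²/2)/100000 = 9/200000 m
Superposition: y = Σ y_i = 693/64000000 m ≈ 0.000011 m

y(3/2) = 693/64000000 m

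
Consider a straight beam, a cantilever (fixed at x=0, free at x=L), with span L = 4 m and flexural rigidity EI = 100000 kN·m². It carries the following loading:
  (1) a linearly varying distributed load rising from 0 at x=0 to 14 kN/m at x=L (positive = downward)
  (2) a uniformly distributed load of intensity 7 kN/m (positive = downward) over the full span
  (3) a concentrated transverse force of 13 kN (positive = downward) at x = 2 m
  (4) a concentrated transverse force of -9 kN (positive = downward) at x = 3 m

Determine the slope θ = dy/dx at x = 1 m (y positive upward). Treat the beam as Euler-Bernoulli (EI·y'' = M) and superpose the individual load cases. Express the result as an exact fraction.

θ(1) = -4847/4800000 rad

Load 1 — triangular load w₀=14 kN/m (0→w₀ over full span):
  θ_1 = (w₀Lx²/4-w₀L²x/3-w₀x⁴/(24L))/EI = (14·4·1²/4-14·4²·1/3-14·1⁴/(24·4))/100000 = -973/1600000 rad
Load 2 — uniform load w=7 kN/m over full span:
  θ_2 = -wx(x²-3Lx+3L²)/(6EI) = -7·1·(1²-3·4·1+3·4²)/(6·100000) = -259/600000 rad
Load 3 — point force P=13 kN at a=2 m (b=L-a=2):
  θ_3 = -Px(2a-x)/(2EI)  [x≤a] = -13·1·(2·2-1)/(2·100000) = -39/200000 rad
Load 4 — point force P=-9 kN at a=3 m (b=L-a=1):
  θ_4 = -Px(2a-x)/(2EI)  [x≤a] = -(-9)·1·(2·3-1)/(2·100000) = 9/40000 rad
Superposition: θ = Σ θ_i = -4847/4800000 rad ≈ -0.001010 rad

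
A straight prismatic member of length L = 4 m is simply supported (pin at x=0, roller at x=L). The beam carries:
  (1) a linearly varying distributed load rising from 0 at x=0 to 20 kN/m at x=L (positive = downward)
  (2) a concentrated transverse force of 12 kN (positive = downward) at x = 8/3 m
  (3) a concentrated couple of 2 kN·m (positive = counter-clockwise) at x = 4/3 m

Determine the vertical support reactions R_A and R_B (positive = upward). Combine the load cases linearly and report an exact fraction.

Load 1 — triangular load w₀=20 kN/m (0→w₀ over full span):
  R_A = w₀L/6 = 20·4/6 = 40/3 kN
  R_B = w₀L/3 = 20·4/3 = 80/3 kN
Load 2 — point force P=12 kN at a=8/3 m (b=L-a=4/3):
  R_A = Pb/L = 12·(4/3)/4 = 4 kN
  R_B = Pa/L = 12·(8/3)/4 = 8 kN
Load 3 — applied couple M₀=2 kN·m at a=4/3 m (b=L-a=8/3):
  R_A = M₀/L = 2/4 = 1/2 kN
  R_B = -M₀/L = -2/4 = -1/2 kN
Superposition: R_A = 107/6 kN, R_B = 205/6 kN

R_A = 107/6 kN, R_B = 205/6 kN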